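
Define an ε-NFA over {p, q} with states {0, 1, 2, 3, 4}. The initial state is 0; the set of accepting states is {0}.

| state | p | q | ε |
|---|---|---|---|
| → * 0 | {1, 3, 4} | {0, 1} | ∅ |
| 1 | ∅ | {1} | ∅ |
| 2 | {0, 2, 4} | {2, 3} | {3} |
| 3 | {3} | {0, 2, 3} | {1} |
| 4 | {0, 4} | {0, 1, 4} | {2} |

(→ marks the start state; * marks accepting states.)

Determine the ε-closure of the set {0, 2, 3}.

Begin with {0, 2, 3}.
3 →ε {1}; add 1.
ε-closure = {0, 1, 2, 3}.

{0, 1, 2, 3}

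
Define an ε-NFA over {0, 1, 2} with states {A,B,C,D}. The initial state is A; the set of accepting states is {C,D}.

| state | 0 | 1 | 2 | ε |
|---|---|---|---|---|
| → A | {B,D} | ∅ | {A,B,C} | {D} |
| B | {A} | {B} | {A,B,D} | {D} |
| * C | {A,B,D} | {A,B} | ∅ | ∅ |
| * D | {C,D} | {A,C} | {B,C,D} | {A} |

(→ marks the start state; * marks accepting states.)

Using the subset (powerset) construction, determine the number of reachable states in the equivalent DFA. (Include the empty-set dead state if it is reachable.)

3

Start state of the DFA: {A,D} (ε-closure of the NFA start).
{A,D} --0--> {A,B,C,D}  [new]
{A,D} --1--> {A,C,D}  [new]
{A,D} --2--> {A,B,C,D}  [seen]
{A,B,C,D} --0--> {A,B,C,D}  [seen]
{A,B,C,D} --1--> {A,B,C,D}  [seen]
{A,B,C,D} --2--> {A,B,C,D}  [seen]
{A,C,D} --0--> {A,B,C,D}  [seen]
{A,C,D} --1--> {A,B,C,D}  [seen]
{A,C,D} --2--> {A,B,C,D}  [seen]
Reachable DFA states: {A,D}, {A,B,C,D}, {A,C,D}.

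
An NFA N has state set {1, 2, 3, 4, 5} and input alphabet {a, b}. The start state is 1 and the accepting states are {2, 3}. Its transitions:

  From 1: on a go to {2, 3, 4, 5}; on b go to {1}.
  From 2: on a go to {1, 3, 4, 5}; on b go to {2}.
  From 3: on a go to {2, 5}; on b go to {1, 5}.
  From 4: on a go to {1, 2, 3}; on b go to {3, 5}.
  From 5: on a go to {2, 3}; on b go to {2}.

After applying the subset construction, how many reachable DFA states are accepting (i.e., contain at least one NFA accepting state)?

Start state of the DFA: {1}.
{1} --a--> {2, 3, 4, 5}  [new]
{1} --b--> {1}  [seen]
{2, 3, 4, 5} --a--> {1, 2, 3, 4, 5}  [new]
{2, 3, 4, 5} --b--> {1, 2, 3, 5}  [new]
{1, 2, 3, 4, 5} --a--> {1, 2, 3, 4, 5}  [seen]
{1, 2, 3, 4, 5} --b--> {1, 2, 3, 5}  [seen]
{1, 2, 3, 5} --a--> {1, 2, 3, 4, 5}  [seen]
{1, 2, 3, 5} --b--> {1, 2, 5}  [new]
{1, 2, 5} --a--> {1, 2, 3, 4, 5}  [seen]
{1, 2, 5} --b--> {1, 2}  [new]
{1, 2} --a--> {1, 2, 3, 4, 5}  [seen]
{1, 2} --b--> {1, 2}  [seen]
Reachable DFA states: {1}, {2, 3, 4, 5}, {1, 2, 3, 4, 5}, {1, 2, 3, 5}, {1, 2, 5}, {1, 2}.
Accepting DFA states (contain an NFA accepting state): {2, 3, 4, 5}, {1, 2, 3, 4, 5}, {1, 2, 3, 5}, {1, 2, 5}, {1, 2}.

5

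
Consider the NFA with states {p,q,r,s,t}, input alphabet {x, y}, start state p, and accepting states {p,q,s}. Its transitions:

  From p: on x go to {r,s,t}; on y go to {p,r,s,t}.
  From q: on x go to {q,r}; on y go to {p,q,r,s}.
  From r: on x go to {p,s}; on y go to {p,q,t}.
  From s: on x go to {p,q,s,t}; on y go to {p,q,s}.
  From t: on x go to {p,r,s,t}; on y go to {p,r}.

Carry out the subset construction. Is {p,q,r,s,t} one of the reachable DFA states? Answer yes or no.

yes

Start state of the DFA: {p}.
{p} --x--> {r,s,t}  [new]
{p} --y--> {p,r,s,t}  [new]
{r,s,t} --x--> {p,q,r,s,t}  [new]
{r,s,t} --y--> {p,q,r,s,t}  [seen]
{p,r,s,t} --x--> {p,q,r,s,t}  [seen]
{p,r,s,t} --y--> {p,q,r,s,t}  [seen]
{p,q,r,s,t} --x--> {p,q,r,s,t}  [seen]
{p,q,r,s,t} --y--> {p,q,r,s,t}  [seen]
Reachable DFA states: {p}, {r,s,t}, {p,r,s,t}, {p,q,r,s,t}.
{p,q,r,s,t} is among them.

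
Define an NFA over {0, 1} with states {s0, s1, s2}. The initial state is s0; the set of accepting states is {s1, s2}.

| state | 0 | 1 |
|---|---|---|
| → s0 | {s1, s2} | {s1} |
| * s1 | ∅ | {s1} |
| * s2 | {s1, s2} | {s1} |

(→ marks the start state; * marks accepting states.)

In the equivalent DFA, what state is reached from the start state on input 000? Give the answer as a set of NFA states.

Start: {s0}.
δ(s0,0) = {s1, s2}.
Union: {s1, s2}.
After 0: {s1, s2}.
δ(s1,0) = ∅; δ(s2,0) = {s1, s2}.
Union: {s1, s2}.
After 0: {s1, s2}.
δ(s1,0) = ∅; δ(s2,0) = {s1, s2}.
Union: {s1, s2}.
After 0: {s1, s2}.

{s1, s2}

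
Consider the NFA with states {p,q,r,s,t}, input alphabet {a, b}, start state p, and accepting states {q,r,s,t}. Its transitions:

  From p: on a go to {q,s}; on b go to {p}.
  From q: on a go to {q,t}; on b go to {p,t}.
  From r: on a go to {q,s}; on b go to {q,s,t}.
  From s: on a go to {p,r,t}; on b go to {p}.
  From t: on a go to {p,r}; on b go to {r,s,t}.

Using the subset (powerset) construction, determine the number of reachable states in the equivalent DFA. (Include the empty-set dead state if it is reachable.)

8

Start state of the DFA: {p}.
{p} --a--> {q,s}  [new]
{p} --b--> {p}  [seen]
{q,s} --a--> {p,q,r,t}  [new]
{q,s} --b--> {p,t}  [new]
{p,q,r,t} --a--> {p,q,r,s,t}  [new]
{p,q,r,t} --b--> {p,q,r,s,t}  [seen]
{p,t} --a--> {p,q,r,s}  [new]
{p,t} --b--> {p,r,s,t}  [new]
{p,q,r,s,t} --a--> {p,q,r,s,t}  [seen]
{p,q,r,s,t} --b--> {p,q,r,s,t}  [seen]
{p,q,r,s} --a--> {p,q,r,s,t}  [seen]
{p,q,r,s} --b--> {p,q,s,t}  [new]
{p,r,s,t} --a--> {p,q,r,s,t}  [seen]
{p,r,s,t} --b--> {p,q,r,s,t}  [seen]
{p,q,s,t} --a--> {p,q,r,s,t}  [seen]
{p,q,s,t} --b--> {p,r,s,t}  [seen]
Reachable DFA states: {p}, {q,s}, {p,q,r,t}, {p,t}, {p,q,r,s,t}, {p,q,r,s}, {p,r,s,t}, {p,q,s,t}.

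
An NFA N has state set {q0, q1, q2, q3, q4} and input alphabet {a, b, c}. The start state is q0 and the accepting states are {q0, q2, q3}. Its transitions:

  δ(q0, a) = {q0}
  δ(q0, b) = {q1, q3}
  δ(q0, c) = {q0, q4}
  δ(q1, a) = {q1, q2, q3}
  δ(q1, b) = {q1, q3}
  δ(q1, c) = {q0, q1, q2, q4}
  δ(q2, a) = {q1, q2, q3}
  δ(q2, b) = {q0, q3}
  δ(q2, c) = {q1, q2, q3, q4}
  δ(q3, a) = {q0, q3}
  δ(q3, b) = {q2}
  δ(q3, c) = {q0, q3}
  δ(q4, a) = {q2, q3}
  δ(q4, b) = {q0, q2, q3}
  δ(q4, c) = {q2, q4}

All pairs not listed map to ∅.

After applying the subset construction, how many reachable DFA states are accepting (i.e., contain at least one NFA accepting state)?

8

Start state of the DFA: {q0}.
{q0} --a--> {q0}  [seen]
{q0} --b--> {q1, q3}  [new]
{q0} --c--> {q0, q4}  [new]
{q1, q3} --a--> {q0, q1, q2, q3}  [new]
{q1, q3} --b--> {q1, q2, q3}  [new]
{q1, q3} --c--> {q0, q1, q2, q3, q4}  [new]
{q0, q4} --a--> {q0, q2, q3}  [new]
{q0, q4} --b--> {q0, q1, q2, q3}  [seen]
{q0, q4} --c--> {q0, q2, q4}  [new]
{q0, q1, q2, q3} --a--> {q0, q1, q2, q3}  [seen]
{q0, q1, q2, q3} --b--> {q0, q1, q2, q3}  [seen]
{q0, q1, q2, q3} --c--> {q0, q1, q2, q3, q4}  [seen]
{q1, q2, q3} --a--> {q0, q1, q2, q3}  [seen]
{q1, q2, q3} --b--> {q0, q1, q2, q3}  [seen]
{q1, q2, q3} --c--> {q0, q1, q2, q3, q4}  [seen]
{q0, q1, q2, q3, q4} --a--> {q0, q1, q2, q3}  [seen]
{q0, q1, q2, q3, q4} --b--> {q0, q1, q2, q3}  [seen]
{q0, q1, q2, q3, q4} --c--> {q0, q1, q2, q3, q4}  [seen]
{q0, q2, q3} --a--> {q0, q1, q2, q3}  [seen]
{q0, q2, q3} --b--> {q0, q1, q2, q3}  [seen]
{q0, q2, q3} --c--> {q0, q1, q2, q3, q4}  [seen]
{q0, q2, q4} --a--> {q0, q1, q2, q3}  [seen]
{q0, q2, q4} --b--> {q0, q1, q2, q3}  [seen]
{q0, q2, q4} --c--> {q0, q1, q2, q3, q4}  [seen]
Reachable DFA states: {q0}, {q1, q3}, {q0, q4}, {q0, q1, q2, q3}, {q1, q2, q3}, {q0, q1, q2, q3, q4}, {q0, q2, q3}, {q0, q2, q4}.
Accepting DFA states (contain an NFA accepting state): {q0}, {q1, q3}, {q0, q4}, {q0, q1, q2, q3}, {q1, q2, q3}, {q0, q1, q2, q3, q4}, {q0, q2, q3}, {q0, q2, q4}.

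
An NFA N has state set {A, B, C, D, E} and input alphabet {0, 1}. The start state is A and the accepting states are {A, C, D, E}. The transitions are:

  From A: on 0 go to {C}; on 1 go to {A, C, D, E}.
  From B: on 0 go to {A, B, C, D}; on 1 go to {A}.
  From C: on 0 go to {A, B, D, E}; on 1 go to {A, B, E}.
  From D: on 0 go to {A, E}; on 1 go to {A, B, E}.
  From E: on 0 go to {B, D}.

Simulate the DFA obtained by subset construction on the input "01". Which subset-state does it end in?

{A, B, E}

Start: {A}.
δ(A,0) = {C}.
Union: {C}.
After 0: {C}.
δ(C,1) = {A, B, E}.
Union: {A, B, E}.
After 1: {A, B, E}.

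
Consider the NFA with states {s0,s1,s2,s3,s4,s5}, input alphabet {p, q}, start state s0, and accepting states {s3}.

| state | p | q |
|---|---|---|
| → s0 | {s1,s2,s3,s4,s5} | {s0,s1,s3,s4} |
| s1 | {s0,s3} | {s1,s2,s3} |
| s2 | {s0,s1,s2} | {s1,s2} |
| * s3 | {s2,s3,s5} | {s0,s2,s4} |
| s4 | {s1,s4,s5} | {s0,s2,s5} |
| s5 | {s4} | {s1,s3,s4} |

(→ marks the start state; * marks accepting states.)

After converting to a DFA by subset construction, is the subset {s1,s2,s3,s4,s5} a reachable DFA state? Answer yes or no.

Start state of the DFA: {s0}.
{s0} --p--> {s1,s2,s3,s4,s5}  [new]
{s0} --q--> {s0,s1,s3,s4}  [new]
{s1,s2,s3,s4,s5} --p--> {s0,s1,s2,s3,s4,s5}  [new]
{s1,s2,s3,s4,s5} --q--> {s0,s1,s2,s3,s4,s5}  [seen]
{s0,s1,s3,s4} --p--> {s0,s1,s2,s3,s4,s5}  [seen]
{s0,s1,s3,s4} --q--> {s0,s1,s2,s3,s4,s5}  [seen]
{s0,s1,s2,s3,s4,s5} --p--> {s0,s1,s2,s3,s4,s5}  [seen]
{s0,s1,s2,s3,s4,s5} --q--> {s0,s1,s2,s3,s4,s5}  [seen]
Reachable DFA states: {s0}, {s1,s2,s3,s4,s5}, {s0,s1,s3,s4}, {s0,s1,s2,s3,s4,s5}.
{s1,s2,s3,s4,s5} is among them.

yes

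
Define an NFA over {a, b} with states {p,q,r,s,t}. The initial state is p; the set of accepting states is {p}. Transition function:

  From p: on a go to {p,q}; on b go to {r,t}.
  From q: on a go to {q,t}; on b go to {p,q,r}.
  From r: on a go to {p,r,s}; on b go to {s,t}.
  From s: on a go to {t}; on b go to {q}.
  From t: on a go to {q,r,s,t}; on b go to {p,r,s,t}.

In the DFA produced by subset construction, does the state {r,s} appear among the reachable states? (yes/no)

Start state of the DFA: {p}.
{p} --a--> {p,q}  [new]
{p} --b--> {r,t}  [new]
{p,q} --a--> {p,q,t}  [new]
{p,q} --b--> {p,q,r,t}  [new]
{r,t} --a--> {p,q,r,s,t}  [new]
{r,t} --b--> {p,r,s,t}  [new]
{p,q,t} --a--> {p,q,r,s,t}  [seen]
{p,q,t} --b--> {p,q,r,s,t}  [seen]
{p,q,r,t} --a--> {p,q,r,s,t}  [seen]
{p,q,r,t} --b--> {p,q,r,s,t}  [seen]
{p,q,r,s,t} --a--> {p,q,r,s,t}  [seen]
{p,q,r,s,t} --b--> {p,q,r,s,t}  [seen]
{p,r,s,t} --a--> {p,q,r,s,t}  [seen]
{p,r,s,t} --b--> {p,q,r,s,t}  [seen]
Reachable DFA states: {p}, {p,q}, {r,t}, {p,q,t}, {p,q,r,t}, {p,q,r,s,t}, {p,r,s,t}.
{r,s} is not among them.

no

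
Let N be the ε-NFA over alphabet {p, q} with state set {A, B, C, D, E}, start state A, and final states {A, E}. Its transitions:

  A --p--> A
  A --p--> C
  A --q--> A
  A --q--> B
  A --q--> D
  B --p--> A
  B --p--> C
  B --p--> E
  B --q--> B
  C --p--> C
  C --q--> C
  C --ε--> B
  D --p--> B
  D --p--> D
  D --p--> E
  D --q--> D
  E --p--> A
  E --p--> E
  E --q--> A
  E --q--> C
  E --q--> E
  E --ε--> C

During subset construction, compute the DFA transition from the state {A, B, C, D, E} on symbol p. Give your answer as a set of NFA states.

δ(A,p) = {A, C}; δ(B,p) = {A, C, E}; δ(C,p) = {C}; δ(D,p) = {B, D, E}; δ(E,p) = {A, E}.
Union: {A, B, C, D, E}.

{A, B, C, D, E}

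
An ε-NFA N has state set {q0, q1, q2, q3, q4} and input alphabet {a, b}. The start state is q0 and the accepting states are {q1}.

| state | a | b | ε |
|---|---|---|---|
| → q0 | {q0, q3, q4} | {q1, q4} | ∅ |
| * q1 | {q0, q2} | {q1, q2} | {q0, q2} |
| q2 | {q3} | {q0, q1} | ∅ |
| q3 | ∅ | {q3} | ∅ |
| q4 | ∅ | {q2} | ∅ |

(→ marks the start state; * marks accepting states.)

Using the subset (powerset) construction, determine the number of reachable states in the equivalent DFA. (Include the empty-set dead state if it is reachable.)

Start state of the DFA: {q0} (ε-closure of the NFA start).
{q0} --a--> {q0, q3, q4}  [new]
{q0} --b--> {q0, q1, q2, q4}  [new]
{q0, q3, q4} --a--> {q0, q3, q4}  [seen]
{q0, q3, q4} --b--> {q0, q1, q2, q3, q4}  [new]
{q0, q1, q2, q4} --a--> {q0, q2, q3, q4}  [new]
{q0, q1, q2, q4} --b--> {q0, q1, q2, q4}  [seen]
{q0, q1, q2, q3, q4} --a--> {q0, q2, q3, q4}  [seen]
{q0, q1, q2, q3, q4} --b--> {q0, q1, q2, q3, q4}  [seen]
{q0, q2, q3, q4} --a--> {q0, q3, q4}  [seen]
{q0, q2, q3, q4} --b--> {q0, q1, q2, q3, q4}  [seen]
Reachable DFA states: {q0}, {q0, q3, q4}, {q0, q1, q2, q4}, {q0, q1, q2, q3, q4}, {q0, q2, q3, q4}.

5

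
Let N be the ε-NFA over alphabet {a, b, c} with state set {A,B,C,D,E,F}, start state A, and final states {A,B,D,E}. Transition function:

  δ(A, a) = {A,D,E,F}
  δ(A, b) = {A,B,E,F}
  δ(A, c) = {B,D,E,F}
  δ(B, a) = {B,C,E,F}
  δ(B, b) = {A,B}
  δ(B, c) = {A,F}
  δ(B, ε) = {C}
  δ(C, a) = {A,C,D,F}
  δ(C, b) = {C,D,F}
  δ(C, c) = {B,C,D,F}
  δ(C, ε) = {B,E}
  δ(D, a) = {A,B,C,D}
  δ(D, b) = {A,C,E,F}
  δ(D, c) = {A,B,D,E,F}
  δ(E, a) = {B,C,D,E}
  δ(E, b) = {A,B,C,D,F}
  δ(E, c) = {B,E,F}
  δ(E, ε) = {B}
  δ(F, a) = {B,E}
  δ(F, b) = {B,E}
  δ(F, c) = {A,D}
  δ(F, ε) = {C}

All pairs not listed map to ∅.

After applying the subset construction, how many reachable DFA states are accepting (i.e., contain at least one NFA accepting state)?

Start state of the DFA: {A} (ε-closure of the NFA start).
{A} --a--> {A,B,C,D,E,F}  [new]
{A} --b--> {A,B,C,E,F}  [new]
{A} --c--> {B,C,D,E,F}  [new]
{A,B,C,D,E,F} --a--> {A,B,C,D,E,F}  [seen]
{A,B,C,D,E,F} --b--> {A,B,C,D,E,F}  [seen]
{A,B,C,D,E,F} --c--> {A,B,C,D,E,F}  [seen]
{A,B,C,E,F} --a--> {A,B,C,D,E,F}  [seen]
{A,B,C,E,F} --b--> {A,B,C,D,E,F}  [seen]
{A,B,C,E,F} --c--> {A,B,C,D,E,F}  [seen]
{B,C,D,E,F} --a--> {A,B,C,D,E,F}  [seen]
{B,C,D,E,F} --b--> {A,B,C,D,E,F}  [seen]
{B,C,D,E,F} --c--> {A,B,C,D,E,F}  [seen]
Reachable DFA states: {A}, {A,B,C,D,E,F}, {A,B,C,E,F}, {B,C,D,E,F}.
Accepting DFA states (contain an NFA accepting state): {A}, {A,B,C,D,E,F}, {A,B,C,E,F}, {B,C,D,E,F}.

4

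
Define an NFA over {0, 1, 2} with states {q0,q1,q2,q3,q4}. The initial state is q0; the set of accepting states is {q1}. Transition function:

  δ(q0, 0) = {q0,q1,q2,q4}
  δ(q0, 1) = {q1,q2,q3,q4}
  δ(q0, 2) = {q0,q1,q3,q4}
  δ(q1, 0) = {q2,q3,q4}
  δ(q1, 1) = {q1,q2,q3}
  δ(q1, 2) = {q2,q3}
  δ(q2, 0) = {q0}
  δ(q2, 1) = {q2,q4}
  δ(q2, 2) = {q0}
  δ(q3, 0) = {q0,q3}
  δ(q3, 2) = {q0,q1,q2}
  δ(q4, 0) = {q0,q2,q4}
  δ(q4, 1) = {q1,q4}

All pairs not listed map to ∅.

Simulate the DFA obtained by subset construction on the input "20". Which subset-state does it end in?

{q0,q1,q2,q3,q4}

Start: {q0}.
δ(q0,2) = {q0,q1,q3,q4}.
Union: {q0,q1,q3,q4}.
After 2: {q0,q1,q3,q4}.
δ(q0,0) = {q0,q1,q2,q4}; δ(q1,0) = {q2,q3,q4}; δ(q3,0) = {q0,q3}; δ(q4,0) = {q0,q2,q4}.
Union: {q0,q1,q2,q3,q4}.
After 0: {q0,q1,q2,q3,q4}.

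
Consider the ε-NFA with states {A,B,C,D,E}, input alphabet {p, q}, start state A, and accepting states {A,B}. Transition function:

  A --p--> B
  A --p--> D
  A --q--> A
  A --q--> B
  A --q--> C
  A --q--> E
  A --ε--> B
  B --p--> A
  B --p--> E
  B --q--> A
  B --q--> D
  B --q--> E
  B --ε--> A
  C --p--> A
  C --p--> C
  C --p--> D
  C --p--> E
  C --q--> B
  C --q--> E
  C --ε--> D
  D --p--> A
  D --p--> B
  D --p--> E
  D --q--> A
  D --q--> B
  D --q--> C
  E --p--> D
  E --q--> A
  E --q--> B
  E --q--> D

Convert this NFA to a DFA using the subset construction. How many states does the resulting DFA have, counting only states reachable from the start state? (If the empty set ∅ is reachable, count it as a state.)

Start state of the DFA: {A,B} (ε-closure of the NFA start).
{A,B} --p--> {A,B,D,E}  [new]
{A,B} --q--> {A,B,C,D,E}  [new]
{A,B,D,E} --p--> {A,B,D,E}  [seen]
{A,B,D,E} --q--> {A,B,C,D,E}  [seen]
{A,B,C,D,E} --p--> {A,B,C,D,E}  [seen]
{A,B,C,D,E} --q--> {A,B,C,D,E}  [seen]
Reachable DFA states: {A,B}, {A,B,D,E}, {A,B,C,D,E}.

3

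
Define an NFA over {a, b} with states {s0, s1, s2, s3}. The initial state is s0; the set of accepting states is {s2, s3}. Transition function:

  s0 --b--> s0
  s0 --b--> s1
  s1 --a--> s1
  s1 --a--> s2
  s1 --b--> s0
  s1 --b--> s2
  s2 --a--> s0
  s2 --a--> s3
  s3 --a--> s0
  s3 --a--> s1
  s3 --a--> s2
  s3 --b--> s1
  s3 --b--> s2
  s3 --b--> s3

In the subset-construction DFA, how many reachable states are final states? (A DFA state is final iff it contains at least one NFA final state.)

5

Start state of the DFA: {s0}.
{s0} --a--> ∅  [new]
{s0} --b--> {s0, s1}  [new]
∅ --a--> ∅  [seen]
∅ --b--> ∅  [seen]
{s0, s1} --a--> {s1, s2}  [new]
{s0, s1} --b--> {s0, s1, s2}  [new]
{s1, s2} --a--> {s0, s1, s2, s3}  [new]
{s1, s2} --b--> {s0, s2}  [new]
{s0, s1, s2} --a--> {s0, s1, s2, s3}  [seen]
{s0, s1, s2} --b--> {s0, s1, s2}  [seen]
{s0, s1, s2, s3} --a--> {s0, s1, s2, s3}  [seen]
{s0, s1, s2, s3} --b--> {s0, s1, s2, s3}  [seen]
{s0, s2} --a--> {s0, s3}  [new]
{s0, s2} --b--> {s0, s1}  [seen]
{s0, s3} --a--> {s0, s1, s2}  [seen]
{s0, s3} --b--> {s0, s1, s2, s3}  [seen]
Reachable DFA states: {s0}, ∅, {s0, s1}, {s1, s2}, {s0, s1, s2}, {s0, s1, s2, s3}, {s0, s2}, {s0, s3}.
Accepting DFA states (contain an NFA accepting state): {s1, s2}, {s0, s1, s2}, {s0, s1, s2, s3}, {s0, s2}, {s0, s3}.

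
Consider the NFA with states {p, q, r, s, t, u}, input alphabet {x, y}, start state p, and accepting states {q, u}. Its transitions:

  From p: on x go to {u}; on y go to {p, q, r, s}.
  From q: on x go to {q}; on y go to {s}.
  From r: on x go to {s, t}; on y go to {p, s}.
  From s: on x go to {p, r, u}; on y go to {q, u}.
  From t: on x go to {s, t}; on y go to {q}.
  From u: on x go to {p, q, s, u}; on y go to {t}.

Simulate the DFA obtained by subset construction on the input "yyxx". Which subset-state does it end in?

{p, q, r, s, t, u}

Start: {p}.
δ(p,y) = {p, q, r, s}.
Union: {p, q, r, s}.
After y: {p, q, r, s}.
δ(p,y) = {p, q, r, s}; δ(q,y) = {s}; δ(r,y) = {p, s}; δ(s,y) = {q, u}.
Union: {p, q, r, s, u}.
After y: {p, q, r, s, u}.
δ(p,x) = {u}; δ(q,x) = {q}; δ(r,x) = {s, t}; δ(s,x) = {p, r, u}; δ(u,x) = {p, q, s, u}.
Union: {p, q, r, s, t, u}.
After x: {p, q, r, s, t, u}.
δ(p,x) = {u}; δ(q,x) = {q}; δ(r,x) = {s, t}; δ(s,x) = {p, r, u}; δ(t,x) = {s, t}; δ(u,x) = {p, q, s, u}.
Union: {p, q, r, s, t, u}.
After x: {p, q, r, s, t, u}.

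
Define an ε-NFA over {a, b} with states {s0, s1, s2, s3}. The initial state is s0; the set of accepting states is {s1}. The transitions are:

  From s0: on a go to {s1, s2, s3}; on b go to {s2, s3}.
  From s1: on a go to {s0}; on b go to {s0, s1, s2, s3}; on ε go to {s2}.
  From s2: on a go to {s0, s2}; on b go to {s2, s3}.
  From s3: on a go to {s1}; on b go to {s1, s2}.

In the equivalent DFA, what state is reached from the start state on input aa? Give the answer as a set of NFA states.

{s0, s1, s2}

Start: {s0}.
δ(s0,a) = {s1, s2, s3}.
Union: {s1, s2, s3}.
After a: {s1, s2, s3}.
δ(s1,a) = {s0}; δ(s2,a) = {s0, s2}; δ(s3,a) = {s1}.
Union: {s0, s1, s2}.
After a: {s0, s1, s2}.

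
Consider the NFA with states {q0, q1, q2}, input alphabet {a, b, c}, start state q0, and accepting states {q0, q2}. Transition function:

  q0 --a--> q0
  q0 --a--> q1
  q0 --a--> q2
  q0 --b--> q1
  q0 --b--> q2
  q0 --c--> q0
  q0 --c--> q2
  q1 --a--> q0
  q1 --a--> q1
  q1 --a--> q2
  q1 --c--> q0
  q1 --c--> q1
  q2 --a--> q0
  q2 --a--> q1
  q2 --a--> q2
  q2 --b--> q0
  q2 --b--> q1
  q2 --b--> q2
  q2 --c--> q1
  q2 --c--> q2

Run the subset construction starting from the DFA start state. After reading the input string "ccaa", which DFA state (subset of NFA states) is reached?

{q0, q1, q2}

Start: {q0}.
δ(q0,c) = {q0, q2}.
Union: {q0, q2}.
After c: {q0, q2}.
δ(q0,c) = {q0, q2}; δ(q2,c) = {q1, q2}.
Union: {q0, q1, q2}.
After c: {q0, q1, q2}.
δ(q0,a) = {q0, q1, q2}; δ(q1,a) = {q0, q1, q2}; δ(q2,a) = {q0, q1, q2}.
Union: {q0, q1, q2}.
After a: {q0, q1, q2}.
δ(q0,a) = {q0, q1, q2}; δ(q1,a) = {q0, q1, q2}; δ(q2,a) = {q0, q1, q2}.
Union: {q0, q1, q2}.
After a: {q0, q1, q2}.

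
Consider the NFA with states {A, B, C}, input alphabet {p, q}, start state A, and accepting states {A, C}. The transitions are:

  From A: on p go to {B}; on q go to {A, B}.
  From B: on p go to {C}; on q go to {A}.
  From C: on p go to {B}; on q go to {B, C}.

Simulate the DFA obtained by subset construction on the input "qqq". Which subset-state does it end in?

Start: {A}.
δ(A,q) = {A, B}.
Union: {A, B}.
After q: {A, B}.
δ(A,q) = {A, B}; δ(B,q) = {A}.
Union: {A, B}.
After q: {A, B}.
δ(A,q) = {A, B}; δ(B,q) = {A}.
Union: {A, B}.
After q: {A, B}.

{A, B}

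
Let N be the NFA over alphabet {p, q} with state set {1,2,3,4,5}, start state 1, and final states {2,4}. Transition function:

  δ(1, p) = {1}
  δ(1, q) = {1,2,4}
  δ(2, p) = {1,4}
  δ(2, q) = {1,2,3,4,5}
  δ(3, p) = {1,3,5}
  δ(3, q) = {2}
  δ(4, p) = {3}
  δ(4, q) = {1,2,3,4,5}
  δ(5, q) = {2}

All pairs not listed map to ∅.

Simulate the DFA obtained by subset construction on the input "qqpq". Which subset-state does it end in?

{1,2,3,4,5}

Start: {1}.
δ(1,q) = {1,2,4}.
Union: {1,2,4}.
After q: {1,2,4}.
δ(1,q) = {1,2,4}; δ(2,q) = {1,2,3,4,5}; δ(4,q) = {1,2,3,4,5}.
Union: {1,2,3,4,5}.
After q: {1,2,3,4,5}.
δ(1,p) = {1}; δ(2,p) = {1,4}; δ(3,p) = {1,3,5}; δ(4,p) = {3}; δ(5,p) = ∅.
Union: {1,3,4,5}.
After p: {1,3,4,5}.
δ(1,q) = {1,2,4}; δ(3,q) = {2}; δ(4,q) = {1,2,3,4,5}; δ(5,q) = {2}.
Union: {1,2,3,4,5}.
After q: {1,2,3,4,5}.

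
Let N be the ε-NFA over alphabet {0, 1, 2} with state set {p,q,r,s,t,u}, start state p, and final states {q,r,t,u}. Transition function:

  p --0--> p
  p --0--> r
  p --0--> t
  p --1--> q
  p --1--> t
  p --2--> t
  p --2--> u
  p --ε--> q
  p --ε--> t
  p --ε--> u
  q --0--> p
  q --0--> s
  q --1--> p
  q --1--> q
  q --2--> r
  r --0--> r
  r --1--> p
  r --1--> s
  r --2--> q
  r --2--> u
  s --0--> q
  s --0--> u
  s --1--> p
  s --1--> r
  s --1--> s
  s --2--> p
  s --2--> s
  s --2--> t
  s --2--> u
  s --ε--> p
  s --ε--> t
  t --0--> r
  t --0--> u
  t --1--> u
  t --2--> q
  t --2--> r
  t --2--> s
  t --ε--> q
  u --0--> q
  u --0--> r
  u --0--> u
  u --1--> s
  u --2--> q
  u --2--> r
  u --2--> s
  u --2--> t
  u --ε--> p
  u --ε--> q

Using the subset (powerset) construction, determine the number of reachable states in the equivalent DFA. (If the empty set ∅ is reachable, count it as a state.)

Start state of the DFA: {p,q,t,u} (ε-closure of the NFA start).
{p,q,t,u} --0--> {p,q,r,s,t,u}  [new]
{p,q,t,u} --1--> {p,q,s,t,u}  [new]
{p,q,t,u} --2--> {p,q,r,s,t,u}  [seen]
{p,q,r,s,t,u} --0--> {p,q,r,s,t,u}  [seen]
{p,q,r,s,t,u} --1--> {p,q,r,s,t,u}  [seen]
{p,q,r,s,t,u} --2--> {p,q,r,s,t,u}  [seen]
{p,q,s,t,u} --0--> {p,q,r,s,t,u}  [seen]
{p,q,s,t,u} --1--> {p,q,r,s,t,u}  [seen]
{p,q,s,t,u} --2--> {p,q,r,s,t,u}  [seen]
Reachable DFA states: {p,q,t,u}, {p,q,r,s,t,u}, {p,q,s,t,u}.

3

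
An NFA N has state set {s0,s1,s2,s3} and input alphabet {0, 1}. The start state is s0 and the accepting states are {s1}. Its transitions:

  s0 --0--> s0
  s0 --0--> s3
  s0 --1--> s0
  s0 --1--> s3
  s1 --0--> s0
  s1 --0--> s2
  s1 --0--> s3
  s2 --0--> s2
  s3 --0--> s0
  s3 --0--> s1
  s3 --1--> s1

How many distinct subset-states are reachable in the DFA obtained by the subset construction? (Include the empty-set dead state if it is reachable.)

Start state of the DFA: {s0}.
{s0} --0--> {s0,s3}  [new]
{s0} --1--> {s0,s3}  [seen]
{s0,s3} --0--> {s0,s1,s3}  [new]
{s0,s3} --1--> {s0,s1,s3}  [seen]
{s0,s1,s3} --0--> {s0,s1,s2,s3}  [new]
{s0,s1,s3} --1--> {s0,s1,s3}  [seen]
{s0,s1,s2,s3} --0--> {s0,s1,s2,s3}  [seen]
{s0,s1,s2,s3} --1--> {s0,s1,s3}  [seen]
Reachable DFA states: {s0}, {s0,s3}, {s0,s1,s3}, {s0,s1,s2,s3}.

4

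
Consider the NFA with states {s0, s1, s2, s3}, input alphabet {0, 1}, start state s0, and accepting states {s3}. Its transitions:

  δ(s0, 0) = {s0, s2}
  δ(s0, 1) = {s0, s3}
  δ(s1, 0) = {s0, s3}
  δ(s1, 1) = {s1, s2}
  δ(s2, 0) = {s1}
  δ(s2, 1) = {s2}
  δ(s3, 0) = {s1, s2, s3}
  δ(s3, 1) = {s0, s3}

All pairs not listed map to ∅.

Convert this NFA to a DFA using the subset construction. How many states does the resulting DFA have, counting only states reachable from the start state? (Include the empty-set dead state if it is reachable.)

Start state of the DFA: {s0}.
{s0} --0--> {s0, s2}  [new]
{s0} --1--> {s0, s3}  [new]
{s0, s2} --0--> {s0, s1, s2}  [new]
{s0, s2} --1--> {s0, s2, s3}  [new]
{s0, s3} --0--> {s0, s1, s2, s3}  [new]
{s0, s3} --1--> {s0, s3}  [seen]
{s0, s1, s2} --0--> {s0, s1, s2, s3}  [seen]
{s0, s1, s2} --1--> {s0, s1, s2, s3}  [seen]
{s0, s2, s3} --0--> {s0, s1, s2, s3}  [seen]
{s0, s2, s3} --1--> {s0, s2, s3}  [seen]
{s0, s1, s2, s3} --0--> {s0, s1, s2, s3}  [seen]
{s0, s1, s2, s3} --1--> {s0, s1, s2, s3}  [seen]
Reachable DFA states: {s0}, {s0, s2}, {s0, s3}, {s0, s1, s2}, {s0, s2, s3}, {s0, s1, s2, s3}.

6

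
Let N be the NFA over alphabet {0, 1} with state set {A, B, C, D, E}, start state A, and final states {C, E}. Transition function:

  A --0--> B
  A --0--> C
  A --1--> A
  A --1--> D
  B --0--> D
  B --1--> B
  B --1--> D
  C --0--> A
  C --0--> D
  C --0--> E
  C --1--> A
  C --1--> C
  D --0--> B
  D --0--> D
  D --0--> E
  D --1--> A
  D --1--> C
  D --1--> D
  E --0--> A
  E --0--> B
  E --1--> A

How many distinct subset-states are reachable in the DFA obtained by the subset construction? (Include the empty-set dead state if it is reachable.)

Start state of the DFA: {A}.
{A} --0--> {B, C}  [new]
{A} --1--> {A, D}  [new]
{B, C} --0--> {A, D, E}  [new]
{B, C} --1--> {A, B, C, D}  [new]
{A, D} --0--> {B, C, D, E}  [new]
{A, D} --1--> {A, C, D}  [new]
{A, D, E} --0--> {A, B, C, D, E}  [new]
{A, D, E} --1--> {A, C, D}  [seen]
{A, B, C, D} --0--> {A, B, C, D, E}  [seen]
{A, B, C, D} --1--> {A, B, C, D}  [seen]
{B, C, D, E} --0--> {A, B, D, E}  [new]
{B, C, D, E} --1--> {A, B, C, D}  [seen]
{A, C, D} --0--> {A, B, C, D, E}  [seen]
{A, C, D} --1--> {A, C, D}  [seen]
{A, B, C, D, E} --0--> {A, B, C, D, E}  [seen]
{A, B, C, D, E} --1--> {A, B, C, D}  [seen]
{A, B, D, E} --0--> {A, B, C, D, E}  [seen]
{A, B, D, E} --1--> {A, B, C, D}  [seen]
Reachable DFA states: {A}, {B, C}, {A, D}, {A, D, E}, {A, B, C, D}, {B, C, D, E}, {A, C, D}, {A, B, C, D, E}, {A, B, D, E}.

9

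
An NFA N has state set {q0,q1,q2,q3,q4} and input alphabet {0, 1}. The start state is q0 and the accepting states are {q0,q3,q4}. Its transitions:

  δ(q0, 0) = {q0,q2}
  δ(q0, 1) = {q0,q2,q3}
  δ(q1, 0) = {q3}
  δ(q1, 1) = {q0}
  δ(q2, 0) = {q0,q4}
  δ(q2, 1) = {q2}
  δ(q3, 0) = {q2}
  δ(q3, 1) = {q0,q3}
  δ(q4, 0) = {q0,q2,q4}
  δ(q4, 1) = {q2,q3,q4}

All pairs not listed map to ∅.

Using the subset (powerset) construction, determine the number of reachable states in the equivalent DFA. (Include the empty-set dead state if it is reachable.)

Start state of the DFA: {q0}.
{q0} --0--> {q0,q2}  [new]
{q0} --1--> {q0,q2,q3}  [new]
{q0,q2} --0--> {q0,q2,q4}  [new]
{q0,q2} --1--> {q0,q2,q3}  [seen]
{q0,q2,q3} --0--> {q0,q2,q4}  [seen]
{q0,q2,q3} --1--> {q0,q2,q3}  [seen]
{q0,q2,q4} --0--> {q0,q2,q4}  [seen]
{q0,q2,q4} --1--> {q0,q2,q3,q4}  [new]
{q0,q2,q3,q4} --0--> {q0,q2,q4}  [seen]
{q0,q2,q3,q4} --1--> {q0,q2,q3,q4}  [seen]
Reachable DFA states: {q0}, {q0,q2}, {q0,q2,q3}, {q0,q2,q4}, {q0,q2,q3,q4}.

5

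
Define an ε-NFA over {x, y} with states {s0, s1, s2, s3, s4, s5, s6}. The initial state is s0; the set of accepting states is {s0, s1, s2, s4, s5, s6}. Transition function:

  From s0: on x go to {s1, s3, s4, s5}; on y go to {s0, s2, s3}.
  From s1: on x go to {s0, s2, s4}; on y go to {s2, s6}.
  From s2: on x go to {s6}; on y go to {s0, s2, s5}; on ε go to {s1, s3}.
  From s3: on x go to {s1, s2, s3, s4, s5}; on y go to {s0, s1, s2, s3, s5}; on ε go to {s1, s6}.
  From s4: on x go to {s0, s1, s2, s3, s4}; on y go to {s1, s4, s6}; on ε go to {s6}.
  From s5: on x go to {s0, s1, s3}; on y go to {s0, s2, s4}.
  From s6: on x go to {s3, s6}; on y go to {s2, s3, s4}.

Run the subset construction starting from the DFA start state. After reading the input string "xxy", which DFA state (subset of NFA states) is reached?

Start: {s0}.
δ(s0,x) = {s1, s3, s4, s5}.
Union: {s1, s3, s4, s5}.
ε-closure gives {s1, s3, s4, s5, s6}.
After x: {s1, s3, s4, s5, s6}.
δ(s1,x) = {s0, s2, s4}; δ(s3,x) = {s1, s2, s3, s4, s5}; δ(s4,x) = {s0, s1, s2, s3, s4}; δ(s5,x) = {s0, s1, s3}; δ(s6,x) = {s3, s6}.
Union: {s0, s1, s2, s3, s4, s5, s6}.
After x: {s0, s1, s2, s3, s4, s5, s6}.
δ(s0,y) = {s0, s2, s3}; δ(s1,y) = {s2, s6}; δ(s2,y) = {s0, s2, s5}; δ(s3,y) = {s0, s1, s2, s3, s5}; δ(s4,y) = {s1, s4, s6}; δ(s5,y) = {s0, s2, s4}; δ(s6,y) = {s2, s3, s4}.
Union: {s0, s1, s2, s3, s4, s5, s6}.
After y: {s0, s1, s2, s3, s4, s5, s6}.

{s0, s1, s2, s3, s4, s5, s6}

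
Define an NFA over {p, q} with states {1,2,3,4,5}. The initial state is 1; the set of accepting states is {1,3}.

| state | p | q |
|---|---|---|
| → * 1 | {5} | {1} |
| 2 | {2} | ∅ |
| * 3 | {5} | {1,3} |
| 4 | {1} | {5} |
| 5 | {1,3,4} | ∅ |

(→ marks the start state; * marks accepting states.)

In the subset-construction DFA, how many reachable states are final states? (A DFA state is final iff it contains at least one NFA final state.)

Start state of the DFA: {1}.
{1} --p--> {5}  [new]
{1} --q--> {1}  [seen]
{5} --p--> {1,3,4}  [new]
{5} --q--> ∅  [new]
{1,3,4} --p--> {1,5}  [new]
{1,3,4} --q--> {1,3,5}  [new]
∅ --p--> ∅  [seen]
∅ --q--> ∅  [seen]
{1,5} --p--> {1,3,4,5}  [new]
{1,5} --q--> {1}  [seen]
{1,3,5} --p--> {1,3,4,5}  [seen]
{1,3,5} --q--> {1,3}  [new]
{1,3,4,5} --p--> {1,3,4,5}  [seen]
{1,3,4,5} --q--> {1,3,5}  [seen]
{1,3} --p--> {5}  [seen]
{1,3} --q--> {1,3}  [seen]
Reachable DFA states: {1}, {5}, {1,3,4}, ∅, {1,5}, {1,3,5}, {1,3,4,5}, {1,3}.
Accepting DFA states (contain an NFA accepting state): {1}, {1,3,4}, {1,5}, {1,3,5}, {1,3,4,5}, {1,3}.

6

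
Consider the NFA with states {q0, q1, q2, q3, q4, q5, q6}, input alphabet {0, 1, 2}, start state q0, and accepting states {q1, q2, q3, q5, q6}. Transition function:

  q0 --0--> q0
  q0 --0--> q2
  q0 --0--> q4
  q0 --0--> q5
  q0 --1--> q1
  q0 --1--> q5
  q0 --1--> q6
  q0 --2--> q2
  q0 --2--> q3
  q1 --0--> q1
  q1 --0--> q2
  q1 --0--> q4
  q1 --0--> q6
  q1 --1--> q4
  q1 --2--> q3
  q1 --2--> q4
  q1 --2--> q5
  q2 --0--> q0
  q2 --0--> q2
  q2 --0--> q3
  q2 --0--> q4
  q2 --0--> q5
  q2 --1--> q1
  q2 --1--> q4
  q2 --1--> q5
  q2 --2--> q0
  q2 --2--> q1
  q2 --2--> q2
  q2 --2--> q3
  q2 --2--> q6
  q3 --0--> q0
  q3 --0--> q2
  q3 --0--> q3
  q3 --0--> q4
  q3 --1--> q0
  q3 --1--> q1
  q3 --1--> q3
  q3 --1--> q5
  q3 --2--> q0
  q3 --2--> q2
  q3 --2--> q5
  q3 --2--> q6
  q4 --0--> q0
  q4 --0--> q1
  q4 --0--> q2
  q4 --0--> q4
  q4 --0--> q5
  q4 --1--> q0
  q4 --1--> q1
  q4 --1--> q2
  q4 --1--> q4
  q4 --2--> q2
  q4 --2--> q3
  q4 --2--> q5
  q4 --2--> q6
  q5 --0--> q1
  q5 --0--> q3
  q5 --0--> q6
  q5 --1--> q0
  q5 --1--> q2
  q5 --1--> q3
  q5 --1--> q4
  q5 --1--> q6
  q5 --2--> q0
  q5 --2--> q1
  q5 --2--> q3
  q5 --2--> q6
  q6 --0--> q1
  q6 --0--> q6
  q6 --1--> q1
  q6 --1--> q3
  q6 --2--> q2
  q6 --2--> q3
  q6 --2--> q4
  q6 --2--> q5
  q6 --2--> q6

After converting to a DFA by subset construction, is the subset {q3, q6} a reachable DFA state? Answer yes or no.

Start state of the DFA: {q0}.
{q0} --0--> {q0, q2, q4, q5}  [new]
{q0} --1--> {q1, q5, q6}  [new]
{q0} --2--> {q2, q3}  [new]
{q0, q2, q4, q5} --0--> {q0, q1, q2, q3, q4, q5, q6}  [new]
{q0, q2, q4, q5} --1--> {q0, q1, q2, q3, q4, q5, q6}  [seen]
{q0, q2, q4, q5} --2--> {q0, q1, q2, q3, q5, q6}  [new]
{q1, q5, q6} --0--> {q1, q2, q3, q4, q6}  [new]
{q1, q5, q6} --1--> {q0, q1, q2, q3, q4, q6}  [new]
{q1, q5, q6} --2--> {q0, q1, q2, q3, q4, q5, q6}  [seen]
{q2, q3} --0--> {q0, q2, q3, q4, q5}  [new]
{q2, q3} --1--> {q0, q1, q3, q4, q5}  [new]
{q2, q3} --2--> {q0, q1, q2, q3, q5, q6}  [seen]
{q0, q1, q2, q3, q4, q5, q6} --0--> {q0, q1, q2, q3, q4, q5, q6}  [seen]
{q0, q1, q2, q3, q4, q5, q6} --1--> {q0, q1, q2, q3, q4, q5, q6}  [seen]
{q0, q1, q2, q3, q4, q5, q6} --2--> {q0, q1, q2, q3, q4, q5, q6}  [seen]
{q0, q1, q2, q3, q5, q6} --0--> {q0, q1, q2, q3, q4, q5, q6}  [seen]
{q0, q1, q2, q3, q5, q6} --1--> {q0, q1, q2, q3, q4, q5, q6}  [seen]
{q0, q1, q2, q3, q5, q6} --2--> {q0, q1, q2, q3, q4, q5, q6}  [seen]
{q1, q2, q3, q4, q6} --0--> {q0, q1, q2, q3, q4, q5, q6}  [seen]
{q1, q2, q3, q4, q6} --1--> {q0, q1, q2, q3, q4, q5}  [new]
{q1, q2, q3, q4, q6} --2--> {q0, q1, q2, q3, q4, q5, q6}  [seen]
{q0, q1, q2, q3, q4, q6} --0--> {q0, q1, q2, q3, q4, q5, q6}  [seen]
{q0, q1, q2, q3, q4, q6} --1--> {q0, q1, q2, q3, q4, q5, q6}  [seen]
{q0, q1, q2, q3, q4, q6} --2--> {q0, q1, q2, q3, q4, q5, q6}  [seen]
{q0, q2, q3, q4, q5} --0--> {q0, q1, q2, q3, q4, q5, q6}  [seen]
{q0, q2, q3, q4, q5} --1--> {q0, q1, q2, q3, q4, q5, q6}  [seen]
{q0, q2, q3, q4, q5} --2--> {q0, q1, q2, q3, q5, q6}  [seen]
{q0, q1, q3, q4, q5} --0--> {q0, q1, q2, q3, q4, q5, q6}  [seen]
{q0, q1, q3, q4, q5} --1--> {q0, q1, q2, q3, q4, q5, q6}  [seen]
{q0, q1, q3, q4, q5} --2--> {q0, q1, q2, q3, q4, q5, q6}  [seen]
{q0, q1, q2, q3, q4, q5} --0--> {q0, q1, q2, q3, q4, q5, q6}  [seen]
{q0, q1, q2, q3, q4, q5} --1--> {q0, q1, q2, q3, q4, q5, q6}  [seen]
{q0, q1, q2, q3, q4, q5} --2--> {q0, q1, q2, q3, q4, q5, q6}  [seen]
Reachable DFA states: {q0}, {q0, q2, q4, q5}, {q1, q5, q6}, {q2, q3}, {q0, q1, q2, q3, q4, q5, q6}, {q0, q1, q2, q3, q5, q6}, {q1, q2, q3, q4, q6}, {q0, q1, q2, q3, q4, q6}, {q0, q2, q3, q4, q5}, {q0, q1, q3, q4, q5}, {q0, q1, q2, q3, q4, q5}.
{q3, q6} is not among them.

no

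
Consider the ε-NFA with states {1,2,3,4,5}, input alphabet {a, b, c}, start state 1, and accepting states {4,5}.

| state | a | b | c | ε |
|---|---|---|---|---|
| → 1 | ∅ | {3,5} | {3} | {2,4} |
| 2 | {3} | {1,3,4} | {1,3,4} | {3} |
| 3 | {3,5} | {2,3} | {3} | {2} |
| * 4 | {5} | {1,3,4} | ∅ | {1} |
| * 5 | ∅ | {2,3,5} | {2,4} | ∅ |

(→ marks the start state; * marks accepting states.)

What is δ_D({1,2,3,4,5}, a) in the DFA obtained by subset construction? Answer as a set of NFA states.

{2,3,5}

δ(1,a) = ∅; δ(2,a) = {3}; δ(3,a) = {3,5}; δ(4,a) = {5}; δ(5,a) = ∅.
Union: {3,5}.
ε-closure gives {2,3,5}.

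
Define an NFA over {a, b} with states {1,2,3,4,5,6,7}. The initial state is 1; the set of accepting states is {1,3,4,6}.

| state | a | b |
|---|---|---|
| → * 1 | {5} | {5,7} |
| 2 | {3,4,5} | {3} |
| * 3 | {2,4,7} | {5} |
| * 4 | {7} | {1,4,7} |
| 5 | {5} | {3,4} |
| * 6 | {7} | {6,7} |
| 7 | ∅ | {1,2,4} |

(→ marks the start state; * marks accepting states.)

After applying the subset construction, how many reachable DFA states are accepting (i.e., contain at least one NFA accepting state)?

11

Start state of the DFA: {1}.
{1} --a--> {5}  [new]
{1} --b--> {5,7}  [new]
{5} --a--> {5}  [seen]
{5} --b--> {3,4}  [new]
{5,7} --a--> {5}  [seen]
{5,7} --b--> {1,2,3,4}  [new]
{3,4} --a--> {2,4,7}  [new]
{3,4} --b--> {1,4,5,7}  [new]
{1,2,3,4} --a--> {2,3,4,5,7}  [new]
{1,2,3,4} --b--> {1,3,4,5,7}  [new]
{2,4,7} --a--> {3,4,5,7}  [new]
{2,4,7} --b--> {1,2,3,4,7}  [new]
{1,4,5,7} --a--> {5,7}  [seen]
{1,4,5,7} --b--> {1,2,3,4,5,7}  [new]
{2,3,4,5,7} --a--> {2,3,4,5,7}  [seen]
{2,3,4,5,7} --b--> {1,2,3,4,5,7}  [seen]
{1,3,4,5,7} --a--> {2,4,5,7}  [new]
{1,3,4,5,7} --b--> {1,2,3,4,5,7}  [seen]
{3,4,5,7} --a--> {2,4,5,7}  [seen]
{3,4,5,7} --b--> {1,2,3,4,5,7}  [seen]
{1,2,3,4,7} --a--> {2,3,4,5,7}  [seen]
{1,2,3,4,7} --b--> {1,2,3,4,5,7}  [seen]
{1,2,3,4,5,7} --a--> {2,3,4,5,7}  [seen]
{1,2,3,4,5,7} --b--> {1,2,3,4,5,7}  [seen]
{2,4,5,7} --a--> {3,4,5,7}  [seen]
{2,4,5,7} --b--> {1,2,3,4,7}  [seen]
Reachable DFA states: {1}, {5}, {5,7}, {3,4}, {1,2,3,4}, {2,4,7}, {1,4,5,7}, {2,3,4,5,7}, {1,3,4,5,7}, {3,4,5,7}, {1,2,3,4,7}, {1,2,3,4,5,7}, {2,4,5,7}.
Accepting DFA states (contain an NFA accepting state): {1}, {3,4}, {1,2,3,4}, {2,4,7}, {1,4,5,7}, {2,3,4,5,7}, {1,3,4,5,7}, {3,4,5,7}, {1,2,3,4,7}, {1,2,3,4,5,7}, {2,4,5,7}.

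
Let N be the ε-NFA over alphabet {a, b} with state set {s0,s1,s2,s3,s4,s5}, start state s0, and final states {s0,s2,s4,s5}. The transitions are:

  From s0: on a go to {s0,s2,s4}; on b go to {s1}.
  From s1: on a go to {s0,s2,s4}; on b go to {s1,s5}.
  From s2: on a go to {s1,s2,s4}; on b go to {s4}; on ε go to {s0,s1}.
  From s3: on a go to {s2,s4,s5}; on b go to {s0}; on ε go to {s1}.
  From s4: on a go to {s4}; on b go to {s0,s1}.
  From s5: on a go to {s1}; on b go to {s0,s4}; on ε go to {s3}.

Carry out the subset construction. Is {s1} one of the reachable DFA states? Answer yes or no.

Start state of the DFA: {s0} (ε-closure of the NFA start).
{s0} --a--> {s0,s1,s2,s4}  [new]
{s0} --b--> {s1}  [new]
{s0,s1,s2,s4} --a--> {s0,s1,s2,s4}  [seen]
{s0,s1,s2,s4} --b--> {s0,s1,s3,s4,s5}  [new]
{s1} --a--> {s0,s1,s2,s4}  [seen]
{s1} --b--> {s1,s3,s5}  [new]
{s0,s1,s3,s4,s5} --a--> {s0,s1,s2,s3,s4,s5}  [new]
{s0,s1,s3,s4,s5} --b--> {s0,s1,s3,s4,s5}  [seen]
{s1,s3,s5} --a--> {s0,s1,s2,s3,s4,s5}  [seen]
{s1,s3,s5} --b--> {s0,s1,s3,s4,s5}  [seen]
{s0,s1,s2,s3,s4,s5} --a--> {s0,s1,s2,s3,s4,s5}  [seen]
{s0,s1,s2,s3,s4,s5} --b--> {s0,s1,s3,s4,s5}  [seen]
Reachable DFA states: {s0}, {s0,s1,s2,s4}, {s1}, {s0,s1,s3,s4,s5}, {s1,s3,s5}, {s0,s1,s2,s3,s4,s5}.
{s1} is among them.

yes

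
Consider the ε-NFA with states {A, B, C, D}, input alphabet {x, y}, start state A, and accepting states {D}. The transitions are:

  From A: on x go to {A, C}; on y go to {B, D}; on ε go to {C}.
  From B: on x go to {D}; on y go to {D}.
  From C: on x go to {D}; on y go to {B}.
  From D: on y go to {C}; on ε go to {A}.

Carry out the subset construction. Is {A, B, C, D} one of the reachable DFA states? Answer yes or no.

Start state of the DFA: {A, C} (ε-closure of the NFA start).
{A, C} --x--> {A, C, D}  [new]
{A, C} --y--> {A, B, C, D}  [new]
{A, C, D} --x--> {A, C, D}  [seen]
{A, C, D} --y--> {A, B, C, D}  [seen]
{A, B, C, D} --x--> {A, C, D}  [seen]
{A, B, C, D} --y--> {A, B, C, D}  [seen]
Reachable DFA states: {A, C}, {A, C, D}, {A, B, C, D}.
{A, B, C, D} is among them.

yes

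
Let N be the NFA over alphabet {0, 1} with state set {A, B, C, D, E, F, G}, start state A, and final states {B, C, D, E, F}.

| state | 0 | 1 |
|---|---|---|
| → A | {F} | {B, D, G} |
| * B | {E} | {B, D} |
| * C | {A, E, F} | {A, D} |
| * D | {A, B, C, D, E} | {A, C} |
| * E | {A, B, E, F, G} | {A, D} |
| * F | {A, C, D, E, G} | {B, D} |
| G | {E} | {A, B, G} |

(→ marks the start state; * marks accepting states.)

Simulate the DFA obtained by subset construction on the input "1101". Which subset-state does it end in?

Start: {A}.
δ(A,1) = {B, D, G}.
Union: {B, D, G}.
After 1: {B, D, G}.
δ(B,1) = {B, D}; δ(D,1) = {A, C}; δ(G,1) = {A, B, G}.
Union: {A, B, C, D, G}.
After 1: {A, B, C, D, G}.
δ(A,0) = {F}; δ(B,0) = {E}; δ(C,0) = {A, E, F}; δ(D,0) = {A, B, C, D, E}; δ(G,0) = {E}.
Union: {A, B, C, D, E, F}.
After 0: {A, B, C, D, E, F}.
δ(A,1) = {B, D, G}; δ(B,1) = {B, D}; δ(C,1) = {A, D}; δ(D,1) = {A, C}; δ(E,1) = {A, D}; δ(F,1) = {B, D}.
Union: {A, B, C, D, G}.
After 1: {A, B, C, D, G}.

{A, B, C, D, G}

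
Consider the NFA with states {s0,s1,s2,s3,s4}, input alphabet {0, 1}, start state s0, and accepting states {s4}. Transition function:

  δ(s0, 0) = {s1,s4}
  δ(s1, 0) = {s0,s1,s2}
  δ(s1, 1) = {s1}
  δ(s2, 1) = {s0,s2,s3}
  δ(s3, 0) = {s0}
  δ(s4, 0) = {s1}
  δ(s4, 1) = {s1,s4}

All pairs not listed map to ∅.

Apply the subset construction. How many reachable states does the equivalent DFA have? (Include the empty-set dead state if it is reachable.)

Start state of the DFA: {s0}.
{s0} --0--> {s1,s4}  [new]
{s0} --1--> ∅  [new]
{s1,s4} --0--> {s0,s1,s2}  [new]
{s1,s4} --1--> {s1,s4}  [seen]
∅ --0--> ∅  [seen]
∅ --1--> ∅  [seen]
{s0,s1,s2} --0--> {s0,s1,s2,s4}  [new]
{s0,s1,s2} --1--> {s0,s1,s2,s3}  [new]
{s0,s1,s2,s4} --0--> {s0,s1,s2,s4}  [seen]
{s0,s1,s2,s4} --1--> {s0,s1,s2,s3,s4}  [new]
{s0,s1,s2,s3} --0--> {s0,s1,s2,s4}  [seen]
{s0,s1,s2,s3} --1--> {s0,s1,s2,s3}  [seen]
{s0,s1,s2,s3,s4} --0--> {s0,s1,s2,s4}  [seen]
{s0,s1,s2,s3,s4} --1--> {s0,s1,s2,s3,s4}  [seen]
Reachable DFA states: {s0}, {s1,s4}, ∅, {s0,s1,s2}, {s0,s1,s2,s4}, {s0,s1,s2,s3}, {s0,s1,s2,s3,s4}.

7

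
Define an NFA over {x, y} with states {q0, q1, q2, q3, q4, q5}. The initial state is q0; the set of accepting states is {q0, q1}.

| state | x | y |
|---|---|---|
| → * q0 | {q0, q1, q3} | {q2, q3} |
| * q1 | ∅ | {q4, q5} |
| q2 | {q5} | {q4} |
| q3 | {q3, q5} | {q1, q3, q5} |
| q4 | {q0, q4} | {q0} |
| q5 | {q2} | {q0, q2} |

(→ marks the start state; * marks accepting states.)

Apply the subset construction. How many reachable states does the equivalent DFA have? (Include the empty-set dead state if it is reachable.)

Start state of the DFA: {q0}.
{q0} --x--> {q0, q1, q3}  [new]
{q0} --y--> {q2, q3}  [new]
{q0, q1, q3} --x--> {q0, q1, q3, q5}  [new]
{q0, q1, q3} --y--> {q1, q2, q3, q4, q5}  [new]
{q2, q3} --x--> {q3, q5}  [new]
{q2, q3} --y--> {q1, q3, q4, q5}  [new]
{q0, q1, q3, q5} --x--> {q0, q1, q2, q3, q5}  [new]
{q0, q1, q3, q5} --y--> {q0, q1, q2, q3, q4, q5}  [new]
{q1, q2, q3, q4, q5} --x--> {q0, q2, q3, q4, q5}  [new]
{q1, q2, q3, q4, q5} --y--> {q0, q1, q2, q3, q4, q5}  [seen]
{q3, q5} --x--> {q2, q3, q5}  [new]
{q3, q5} --y--> {q0, q1, q2, q3, q5}  [seen]
{q1, q3, q4, q5} --x--> {q0, q2, q3, q4, q5}  [seen]
{q1, q3, q4, q5} --y--> {q0, q1, q2, q3, q4, q5}  [seen]
{q0, q1, q2, q3, q5} --x--> {q0, q1, q2, q3, q5}  [seen]
{q0, q1, q2, q3, q5} --y--> {q0, q1, q2, q3, q4, q5}  [seen]
{q0, q1, q2, q3, q4, q5} --x--> {q0, q1, q2, q3, q4, q5}  [seen]
{q0, q1, q2, q3, q4, q5} --y--> {q0, q1, q2, q3, q4, q5}  [seen]
{q0, q2, q3, q4, q5} --x--> {q0, q1, q2, q3, q4, q5}  [seen]
{q0, q2, q3, q4, q5} --y--> {q0, q1, q2, q3, q4, q5}  [seen]
{q2, q3, q5} --x--> {q2, q3, q5}  [seen]
{q2, q3, q5} --y--> {q0, q1, q2, q3, q4, q5}  [seen]
Reachable DFA states: {q0}, {q0, q1, q3}, {q2, q3}, {q0, q1, q3, q5}, {q1, q2, q3, q4, q5}, {q3, q5}, {q1, q3, q4, q5}, {q0, q1, q2, q3, q5}, {q0, q1, q2, q3, q4, q5}, {q0, q2, q3, q4, q5}, {q2, q3, q5}.

11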